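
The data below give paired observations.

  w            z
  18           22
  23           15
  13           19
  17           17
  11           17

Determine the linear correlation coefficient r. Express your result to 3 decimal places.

n = 5, Σw = 82, Σz = 90, Σw² = 1432, Σz² = 1648, Σwz = 1464
nΣwz − ΣwΣz = 7320 − 7380 = -60
nΣw² − (Σw)² = 7160 − 6724 = 436; nΣz² − (Σz)² = 8240 − 8100 = 140
r = -60 / √(436 × 140) = -60 / 247.0627 ≈ -0.243

-0.243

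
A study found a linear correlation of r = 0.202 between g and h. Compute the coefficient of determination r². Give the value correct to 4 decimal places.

r² = (0.202)² = 0.0408

0.0408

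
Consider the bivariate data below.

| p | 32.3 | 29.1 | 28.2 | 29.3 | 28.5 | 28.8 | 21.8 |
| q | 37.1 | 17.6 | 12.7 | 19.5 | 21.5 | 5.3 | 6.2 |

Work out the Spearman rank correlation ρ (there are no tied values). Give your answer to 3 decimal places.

Rank p: 7, 5, 2, 6, 3, 4, 1
Rank q: 7, 4, 3, 5, 6, 1, 2
d = rank(p) − rank(q): 0, 1, -1, 1, -3, 3, -1; Σd² = 22
ρ = 1 − 6Σd² / [n(n²−1)] = 1 − 6×22 / (7×48) = 1 − 132/336 ≈ 0.607

0.607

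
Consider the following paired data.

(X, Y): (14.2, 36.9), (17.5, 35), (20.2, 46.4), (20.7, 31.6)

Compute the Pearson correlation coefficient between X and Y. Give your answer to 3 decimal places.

n = 4, ΣX = 72.6, ΣY = 149.9, ΣX² = 1344.42, ΣY² = 5738.13, ΣXY = 2727.88
nΣXY − ΣXΣY = 10911.52 − 10882.74 = 28.78
nΣX² − (ΣX)² = 5377.68 − 5270.76 = 106.92; nΣY² − (ΣY)² = 22952.52 − 22470.01 = 482.51
r = 28.78 / √(106.92 × 482.51) = 28.78 / 227.1343 ≈ 0.127

0.127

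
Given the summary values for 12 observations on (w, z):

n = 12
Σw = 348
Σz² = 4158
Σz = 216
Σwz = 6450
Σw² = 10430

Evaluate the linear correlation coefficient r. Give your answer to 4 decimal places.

r = (nΣwz − ΣwΣz) / √[(nΣw² − (Σw)²)(nΣz² − (Σz)²)]
Numerator: 12×6450 − 348×216 = 2232
Denominator: √[(125160 − 121104)(49896 − 46656)] = √[4056 × 3240] = 3625.1124
r = 2232 / 3625.1124 ≈ 0.6157

0.6157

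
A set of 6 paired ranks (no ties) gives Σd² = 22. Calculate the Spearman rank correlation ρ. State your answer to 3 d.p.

ρ = 1 − 6Σd² / [n(n²−1)] = 1 − 6×22 / (6×35)
  = 1 − 132/210 = 1 − 0.6286 ≈ 0.371

0.371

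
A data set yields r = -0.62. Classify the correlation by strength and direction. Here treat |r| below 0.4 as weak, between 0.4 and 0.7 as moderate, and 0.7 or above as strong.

moderate negative

r = -0.62 < 0 so the relationship is negative.
|r| = 0.62, which falls in the moderate range.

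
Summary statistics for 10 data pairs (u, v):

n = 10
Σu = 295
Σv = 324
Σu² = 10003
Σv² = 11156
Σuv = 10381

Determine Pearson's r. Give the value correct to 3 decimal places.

0.889

r = (nΣuv − ΣuΣv) / √[(nΣu² − (Σu)²)(nΣv² − (Σv)²)]
Numerator: 10×10381 − 295×324 = 8230
Denominator: √[(100030 − 87025)(111560 − 104976)] = √[13005 × 6584] = 9253.3734
r = 8230 / 9253.3734 ≈ 0.889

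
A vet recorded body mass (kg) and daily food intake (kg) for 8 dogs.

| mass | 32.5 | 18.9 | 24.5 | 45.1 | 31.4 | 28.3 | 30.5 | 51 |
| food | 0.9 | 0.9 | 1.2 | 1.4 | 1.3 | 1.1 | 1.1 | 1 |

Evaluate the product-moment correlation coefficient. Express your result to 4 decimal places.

n = 8, Σx = 262.2, Σy = 8.9, Σx² = 9365.82, Σy² = 10.13, Σxy = 295.3
nΣxy − ΣxΣy = 2362.4 − 2333.58 = 28.82
nΣx² − (Σx)² = 74926.56 − 68748.84 = 6177.72; nΣy² − (Σy)² = 81.04 − 79.21 = 1.83
r = 28.82 / √(6177.72 × 1.83) = 28.82 / 106.3260 ≈ 0.2711

0.2711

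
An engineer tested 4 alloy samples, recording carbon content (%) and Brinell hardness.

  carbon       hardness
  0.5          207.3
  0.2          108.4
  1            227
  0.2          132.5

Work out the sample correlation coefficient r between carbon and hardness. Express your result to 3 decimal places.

n = 4, Σx = 1.9, Σy = 675.2, Σx² = 1.33, Σy² = 123809.1, Σxy = 378.83
nΣxy − ΣxΣy = 1515.32 − 1282.88 = 232.44
nΣx² − (Σx)² = 5.32 − 3.61 = 1.71; nΣy² − (Σy)² = 495236.4 − 455895.04 = 39341.36
r = 232.44 / √(1.71 × 39341.36) = 232.44 / 259.3718 ≈ 0.896

0.896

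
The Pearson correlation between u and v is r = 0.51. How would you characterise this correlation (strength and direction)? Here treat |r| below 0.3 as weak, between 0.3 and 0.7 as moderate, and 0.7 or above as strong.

r = 0.51 > 0 so the relationship is positive.
|r| = 0.51, which falls in the moderate range.

moderate positive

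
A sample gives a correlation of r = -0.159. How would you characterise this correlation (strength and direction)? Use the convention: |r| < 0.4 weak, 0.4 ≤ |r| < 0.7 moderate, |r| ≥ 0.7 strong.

weak negative

r = -0.159 < 0 so the relationship is negative.
|r| = 0.159, which falls in the weak range.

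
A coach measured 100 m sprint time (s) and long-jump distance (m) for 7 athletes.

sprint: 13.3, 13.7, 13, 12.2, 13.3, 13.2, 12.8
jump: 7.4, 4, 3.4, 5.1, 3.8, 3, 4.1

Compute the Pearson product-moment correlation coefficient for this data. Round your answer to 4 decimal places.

-0.0808

n = 7, Σx = 91.5, Σy = 30.8, Σx² = 1197.39, Σy² = 148.58, Σxy = 402.26
nΣxy − ΣxΣy = 2815.82 − 2818.2 = -2.38
nΣx² − (Σx)² = 8381.73 − 8372.25 = 9.48; nΣy² − (Σy)² = 1040.06 − 948.64 = 91.42
r = -2.38 / √(9.48 × 91.42) = -2.38 / 29.4391 ≈ -0.0808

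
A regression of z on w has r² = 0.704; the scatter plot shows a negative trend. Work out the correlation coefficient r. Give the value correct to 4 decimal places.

-0.8390

|r| = √0.704 = 0.8390
The association is negative, so r = −0.8390.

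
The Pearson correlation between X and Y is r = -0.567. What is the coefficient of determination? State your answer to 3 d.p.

0.321

r² = (-0.567)² = 0.321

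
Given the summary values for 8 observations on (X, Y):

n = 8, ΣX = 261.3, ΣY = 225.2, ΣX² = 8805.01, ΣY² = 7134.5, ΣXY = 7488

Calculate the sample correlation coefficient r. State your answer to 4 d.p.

r = (nΣXY − ΣXΣY) / √[(nΣX² − (ΣX)²)(nΣY² − (ΣY)²)]
Numerator: 8×7488 − 261.3×225.2 = 1059.24
Denominator: √[(70440.08 − 68277.69)(57076 − 50715.04)] = √[2162.39 × 6360.96] = 3708.7567
r = 1059.24 / 3708.7567 ≈ 0.2856

0.2856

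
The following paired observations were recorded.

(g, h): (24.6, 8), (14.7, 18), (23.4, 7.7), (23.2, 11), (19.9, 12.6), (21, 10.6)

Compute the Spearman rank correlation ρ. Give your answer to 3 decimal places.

Rank g: 6, 1, 5, 4, 2, 3
Rank h: 2, 6, 1, 4, 5, 3
d = rank(g) − rank(h): 4, -5, 4, 0, -3, 0; Σd² = 66
ρ = 1 − 6Σd² / [n(n²−1)] = 1 − 6×66 / (6×35) = 1 − 396/210 ≈ -0.886

-0.886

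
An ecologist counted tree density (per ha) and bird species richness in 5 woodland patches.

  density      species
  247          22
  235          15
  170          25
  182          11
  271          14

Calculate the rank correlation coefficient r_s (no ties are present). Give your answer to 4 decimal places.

Rank density: 4, 3, 1, 2, 5
Rank species: 4, 3, 5, 1, 2
d = rank(density) − rank(species): 0, 0, -4, 1, 3; Σd² = 26
ρ = 1 − 6Σd² / [n(n²−1)] = 1 − 6×26 / (5×24) = 1 − 156/120 ≈ -0.3000

-0.3000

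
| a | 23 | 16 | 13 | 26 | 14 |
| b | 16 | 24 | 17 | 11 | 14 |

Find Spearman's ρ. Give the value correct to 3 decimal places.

Rank a: 4, 3, 1, 5, 2
Rank b: 3, 5, 4, 1, 2
d = rank(a) − rank(b): 1, -2, -3, 4, 0; Σd² = 30
ρ = 1 − 6Σd² / [n(n²−1)] = 1 − 6×30 / (5×24) = 1 − 180/120 ≈ -0.500

-0.500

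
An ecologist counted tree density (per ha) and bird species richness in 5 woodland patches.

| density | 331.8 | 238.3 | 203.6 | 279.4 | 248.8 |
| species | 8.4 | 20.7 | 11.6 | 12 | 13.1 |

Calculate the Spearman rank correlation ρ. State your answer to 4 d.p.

-0.4000

Rank density: 5, 2, 1, 4, 3
Rank species: 1, 5, 2, 3, 4
d = rank(density) − rank(species): 4, -3, -1, 1, -1; Σd² = 28
ρ = 1 − 6Σd² / [n(n²−1)] = 1 − 6×28 / (5×24) = 1 − 168/120 ≈ -0.4000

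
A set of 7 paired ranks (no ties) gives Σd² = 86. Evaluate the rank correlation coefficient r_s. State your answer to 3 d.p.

ρ = 1 − 6Σd² / [n(n²−1)] = 1 − 6×86 / (7×48)
  = 1 − 516/336 = 1 − 1.5357 ≈ -0.536

-0.536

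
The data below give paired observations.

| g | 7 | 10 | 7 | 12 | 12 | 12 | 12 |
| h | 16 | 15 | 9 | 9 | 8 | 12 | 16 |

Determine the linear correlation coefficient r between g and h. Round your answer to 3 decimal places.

-0.186

n = 7, Σg = 72, Σh = 85, Σg² = 774, Σh² = 1107, Σgh = 865
nΣgh − ΣgΣh = 6055 − 6120 = -65
nΣg² − (Σg)² = 5418 − 5184 = 234; nΣh² − (Σh)² = 7749 − 7225 = 524
r = -65 / √(234 × 524) = -65 / 350.1657 ≈ -0.186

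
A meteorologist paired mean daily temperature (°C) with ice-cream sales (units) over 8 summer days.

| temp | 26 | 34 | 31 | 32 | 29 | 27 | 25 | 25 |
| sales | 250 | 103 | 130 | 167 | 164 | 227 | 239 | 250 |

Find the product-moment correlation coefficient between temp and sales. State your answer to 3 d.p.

n = 8, Σx = 229, Σy = 1530, Σx² = 6637, Σy² = 315944, Σxy = 42486
nΣxy − ΣxΣy = 339888 − 350370 = -10482
nΣx² − (Σx)² = 53096 − 52441 = 655; nΣy² − (Σy)² = 2527552 − 2340900 = 186652
r = -10482 / √(655 × 186652) = -10482 / 11056.9915 ≈ -0.948

-0.948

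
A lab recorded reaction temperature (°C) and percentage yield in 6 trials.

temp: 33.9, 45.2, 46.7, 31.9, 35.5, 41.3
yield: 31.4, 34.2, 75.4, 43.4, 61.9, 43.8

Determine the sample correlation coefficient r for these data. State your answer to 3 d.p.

n = 6, Σx = 234.5, Σy = 290.1, Σx² = 9356.69, Σy² = 15474.37, Σxy = 11522.33
nΣxy − ΣxΣy = 69133.98 − 68028.45 = 1105.53
nΣx² − (Σx)² = 56140.14 − 54990.25 = 1149.89; nΣy² − (Σy)² = 92846.22 − 84158.01 = 8688.21
r = 1105.53 / √(1149.89 × 8688.21) = 1105.53 / 3160.7730 ≈ 0.350

0.350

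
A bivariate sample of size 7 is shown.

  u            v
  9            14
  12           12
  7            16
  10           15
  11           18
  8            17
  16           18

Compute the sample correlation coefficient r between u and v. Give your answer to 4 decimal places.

0.1725

n = 7, Σu = 73, Σv = 110, Σu² = 815, Σv² = 1758, Σuv = 1154
nΣuv − ΣuΣv = 8078 − 8030 = 48
nΣu² − (Σu)² = 5705 − 5329 = 376; nΣv² − (Σv)² = 12306 − 12100 = 206
r = 48 / √(376 × 206) = 48 / 278.3092 ≈ 0.1725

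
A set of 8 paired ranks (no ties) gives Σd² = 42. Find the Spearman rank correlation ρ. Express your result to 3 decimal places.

ρ = 1 − 6Σd² / [n(n²−1)] = 1 − 6×42 / (8×63)
  = 1 − 252/504 = 1 − 0.5000 ≈ 0.500

0.500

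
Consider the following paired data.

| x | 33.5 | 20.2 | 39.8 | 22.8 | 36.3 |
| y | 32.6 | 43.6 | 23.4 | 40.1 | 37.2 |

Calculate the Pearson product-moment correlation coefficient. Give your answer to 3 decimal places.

-0.858

n = 5, Σx = 152.6, Σy = 176.9, Σx² = 4951.86, Σy² = 6503.13, Σxy = 5168.78
nΣxy − ΣxΣy = 25843.9 − 26994.94 = -1151.04
nΣx² − (Σx)² = 24759.3 − 23286.76 = 1472.54; nΣy² − (Σy)² = 32515.65 − 31293.61 = 1222.04
r = -1151.04 / √(1472.54 × 1222.04) = -1151.04 / 1341.4555 ≈ -0.858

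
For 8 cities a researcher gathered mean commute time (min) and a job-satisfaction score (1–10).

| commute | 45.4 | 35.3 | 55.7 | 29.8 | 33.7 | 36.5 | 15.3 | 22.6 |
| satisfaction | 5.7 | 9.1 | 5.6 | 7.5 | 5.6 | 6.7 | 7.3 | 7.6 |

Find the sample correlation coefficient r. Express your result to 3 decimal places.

n = 8, Σx = 274.3, Σy = 55.1, Σx² = 10510.57, Σy² = 390.21, Σxy = 1832.15
nΣxy − ΣxΣy = 14657.2 − 15113.93 = -456.73
nΣx² − (Σx)² = 84084.56 − 75240.49 = 8844.07; nΣy² − (Σy)² = 3121.68 − 3036.01 = 85.67
r = -456.73 / √(8844.07 × 85.67) = -456.73 / 870.4433 ≈ -0.525

-0.525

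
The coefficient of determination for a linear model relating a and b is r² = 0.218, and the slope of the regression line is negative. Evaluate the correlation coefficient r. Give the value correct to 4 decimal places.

|r| = √0.218 = 0.4669
The association is negative, so r = −0.4669.

-0.4669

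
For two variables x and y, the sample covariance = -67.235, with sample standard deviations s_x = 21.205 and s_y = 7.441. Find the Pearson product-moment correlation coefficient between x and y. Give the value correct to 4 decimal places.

r = Cov(x,y) / (s_x · s_y) = -67.235 / (21.205 × 7.441)
  = -67.235 / 157.7864 ≈ -0.4261

-0.4261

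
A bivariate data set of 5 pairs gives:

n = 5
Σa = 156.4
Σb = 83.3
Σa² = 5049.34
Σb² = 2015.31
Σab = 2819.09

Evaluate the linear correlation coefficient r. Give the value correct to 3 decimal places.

0.680

r = (nΣab − ΣaΣb) / √[(nΣa² − (Σa)²)(nΣb² − (Σb)²)]
Numerator: 5×2819.09 − 156.4×83.3 = 1067.33
Denominator: √[(25246.7 − 24460.96)(10076.55 − 6938.89)] = √[785.74 × 3137.66] = 1570.1544
r = 1067.33 / 1570.1544 ≈ 0.680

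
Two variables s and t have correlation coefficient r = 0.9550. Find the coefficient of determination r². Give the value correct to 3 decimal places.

0.912

r² = (0.9550)² = 0.912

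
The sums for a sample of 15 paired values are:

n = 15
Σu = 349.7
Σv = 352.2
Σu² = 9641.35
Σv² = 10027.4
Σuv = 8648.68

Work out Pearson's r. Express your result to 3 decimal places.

r = (nΣuv − ΣuΣv) / √[(nΣu² − (Σu)²)(nΣv² − (Σv)²)]
Numerator: 15×8648.68 − 349.7×352.2 = 6565.86
Denominator: √[(144620.25 − 122290.09)(150411 − 124044.84)] = √[22330.16 × 26366.16] = 24264.3890
r = 6565.86 / 24264.3890 ≈ 0.271

0.271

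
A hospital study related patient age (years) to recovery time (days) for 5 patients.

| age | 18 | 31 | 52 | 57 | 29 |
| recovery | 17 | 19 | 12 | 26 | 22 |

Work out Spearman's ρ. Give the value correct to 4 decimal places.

0.3000

Rank age: 1, 3, 4, 5, 2
Rank recovery: 2, 3, 1, 5, 4
d = rank(age) − rank(recovery): -1, 0, 3, 0, -2; Σd² = 14
ρ = 1 − 6Σd² / [n(n²−1)] = 1 − 6×14 / (5×24) = 1 − 84/120 ≈ 0.3000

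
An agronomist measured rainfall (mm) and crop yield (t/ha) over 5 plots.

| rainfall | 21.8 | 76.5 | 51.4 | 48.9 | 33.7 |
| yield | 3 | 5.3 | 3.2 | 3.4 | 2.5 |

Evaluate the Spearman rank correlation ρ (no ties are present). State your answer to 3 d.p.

Rank rainfall: 1, 5, 4, 3, 2
Rank yield: 2, 5, 3, 4, 1
d = rank(rainfall) − rank(yield): -1, 0, 1, -1, 1; Σd² = 4
ρ = 1 − 6Σd² / [n(n²−1)] = 1 − 6×4 / (5×24) = 1 − 24/120 ≈ 0.800

0.800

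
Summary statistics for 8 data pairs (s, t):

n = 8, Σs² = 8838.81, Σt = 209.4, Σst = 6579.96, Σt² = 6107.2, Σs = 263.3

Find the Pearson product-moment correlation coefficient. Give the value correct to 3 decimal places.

-0.948

r = (nΣst − ΣsΣt) / √[(nΣs² − (Σs)²)(nΣt² − (Σt)²)]
Numerator: 8×6579.96 − 263.3×209.4 = -2495.34
Denominator: √[(70710.48 − 69326.89)(48857.6 − 43848.36)] = √[1383.59 × 5009.24] = 2632.6288
r = -2495.34 / 2632.6288 ≈ -0.948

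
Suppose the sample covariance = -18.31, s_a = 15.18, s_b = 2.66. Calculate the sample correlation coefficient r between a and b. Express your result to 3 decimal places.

-0.453

r = Cov(a,b) / (s_a · s_b) = -18.31 / (15.18 × 2.66)
  = -18.31 / 40.3788 ≈ -0.453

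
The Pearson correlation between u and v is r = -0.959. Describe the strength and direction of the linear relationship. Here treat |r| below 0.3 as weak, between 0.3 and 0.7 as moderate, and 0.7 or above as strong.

r = -0.959 < 0 so the relationship is negative.
|r| = 0.959, which falls in the strong range.

strong negative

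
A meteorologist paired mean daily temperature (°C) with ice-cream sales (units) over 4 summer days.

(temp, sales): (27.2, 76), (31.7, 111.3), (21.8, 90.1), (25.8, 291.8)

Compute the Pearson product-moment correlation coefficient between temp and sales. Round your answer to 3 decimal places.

-0.054

n = 4, Σx = 106.5, Σy = 569.2, Σx² = 2885.61, Σy² = 111428.94, Σxy = 15088.03
nΣxy − ΣxΣy = 60352.12 − 60619.8 = -267.68
nΣx² − (Σx)² = 11542.44 − 11342.25 = 200.19; nΣy² − (Σy)² = 445715.76 − 323988.64 = 121727.12
r = -267.68 / √(200.19 × 121727.12) = -267.68 / 4936.4514 ≈ -0.054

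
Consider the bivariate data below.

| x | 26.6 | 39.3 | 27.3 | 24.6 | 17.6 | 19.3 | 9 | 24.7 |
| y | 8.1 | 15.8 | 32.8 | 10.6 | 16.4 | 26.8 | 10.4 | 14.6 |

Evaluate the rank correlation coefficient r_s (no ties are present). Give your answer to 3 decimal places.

0.167

Rank x: 6, 8, 7, 4, 2, 3, 1, 5
Rank y: 1, 5, 8, 3, 6, 7, 2, 4
d = rank(x) − rank(y): 5, 3, -1, 1, -4, -4, -1, 1; Σd² = 70
ρ = 1 − 6Σd² / [n(n²−1)] = 1 − 6×70 / (8×63) = 1 − 420/504 ≈ 0.167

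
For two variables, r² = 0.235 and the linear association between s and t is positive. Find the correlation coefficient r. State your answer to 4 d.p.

|r| = √0.235 = 0.4848
The association is positive, so r = 0.4848.

0.4848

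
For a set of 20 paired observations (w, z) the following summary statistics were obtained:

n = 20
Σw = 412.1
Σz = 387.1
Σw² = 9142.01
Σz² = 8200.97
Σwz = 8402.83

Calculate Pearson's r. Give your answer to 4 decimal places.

r = (nΣwz − ΣwΣz) / √[(nΣw² − (Σw)²)(nΣz² − (Σz)²)]
Numerator: 20×8402.83 − 412.1×387.1 = 8532.69
Denominator: √[(182840.2 − 169826.41)(164019.4 − 149846.41)] = √[13013.79 × 14172.99] = 13581.0278
r = 8532.69 / 13581.0278 ≈ 0.6283

0.6283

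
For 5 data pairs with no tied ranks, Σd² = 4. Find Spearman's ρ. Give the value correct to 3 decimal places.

ρ = 1 − 6Σd² / [n(n²−1)] = 1 − 6×4 / (5×24)
  = 1 − 24/120 = 1 − 0.2000 ≈ 0.800

0.800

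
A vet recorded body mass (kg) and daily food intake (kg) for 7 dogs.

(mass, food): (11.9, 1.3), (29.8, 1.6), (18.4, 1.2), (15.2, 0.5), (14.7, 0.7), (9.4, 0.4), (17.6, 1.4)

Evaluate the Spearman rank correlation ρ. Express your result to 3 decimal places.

Rank mass: 2, 7, 6, 4, 3, 1, 5
Rank food: 5, 7, 4, 2, 3, 1, 6
d = rank(mass) − rank(food): -3, 0, 2, 2, 0, 0, -1; Σd² = 18
ρ = 1 − 6Σd² / [n(n²−1)] = 1 − 6×18 / (7×48) = 1 − 108/336 ≈ 0.679

0.679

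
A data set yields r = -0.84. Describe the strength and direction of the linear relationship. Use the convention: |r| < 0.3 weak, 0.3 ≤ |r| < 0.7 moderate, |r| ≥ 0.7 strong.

r = -0.84 < 0 so the relationship is negative.
|r| = 0.84, which falls in the strong range.

strong negative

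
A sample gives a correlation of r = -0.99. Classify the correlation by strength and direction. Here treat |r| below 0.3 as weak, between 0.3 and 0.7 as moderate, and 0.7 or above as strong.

strong negative

r = -0.99 < 0 so the relationship is negative.
|r| = 0.99, which falls in the strong range.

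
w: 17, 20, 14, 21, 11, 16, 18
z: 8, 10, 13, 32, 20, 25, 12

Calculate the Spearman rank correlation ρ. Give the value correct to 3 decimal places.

-0.036

Rank w: 4, 6, 2, 7, 1, 3, 5
Rank z: 1, 2, 4, 7, 5, 6, 3
d = rank(w) − rank(z): 3, 4, -2, 0, -4, -3, 2; Σd² = 58
ρ = 1 − 6Σd² / [n(n²−1)] = 1 − 6×58 / (7×48) = 1 − 348/336 ≈ -0.036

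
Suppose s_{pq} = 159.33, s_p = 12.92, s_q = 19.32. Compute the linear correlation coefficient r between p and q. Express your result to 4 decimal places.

0.6383

r = Cov(p,q) / (s_p · s_q) = 159.33 / (12.92 × 19.32)
  = 159.33 / 249.6144 ≈ 0.6383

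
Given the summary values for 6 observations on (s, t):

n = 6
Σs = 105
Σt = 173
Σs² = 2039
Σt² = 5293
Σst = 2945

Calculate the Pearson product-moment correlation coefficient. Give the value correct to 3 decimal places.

r = (nΣst − ΣsΣt) / √[(nΣs² − (Σs)²)(nΣt² − (Σt)²)]
Numerator: 6×2945 − 105×173 = -495
Denominator: √[(12234 − 11025)(31758 − 29929)] = √[1209 × 1829] = 1487.0309
r = -495 / 1487.0309 ≈ -0.333

-0.333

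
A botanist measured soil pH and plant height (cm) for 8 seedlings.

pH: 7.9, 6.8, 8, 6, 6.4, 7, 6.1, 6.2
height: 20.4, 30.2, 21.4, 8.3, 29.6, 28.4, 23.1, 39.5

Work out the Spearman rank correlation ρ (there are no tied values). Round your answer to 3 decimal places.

-0.048

Rank pH: 7, 5, 8, 1, 4, 6, 2, 3
Rank height: 2, 7, 3, 1, 6, 5, 4, 8
d = rank(pH) − rank(height): 5, -2, 5, 0, -2, 1, -2, -5; Σd² = 88
ρ = 1 − 6Σd² / [n(n²−1)] = 1 − 6×88 / (8×63) = 1 − 528/504 ≈ -0.048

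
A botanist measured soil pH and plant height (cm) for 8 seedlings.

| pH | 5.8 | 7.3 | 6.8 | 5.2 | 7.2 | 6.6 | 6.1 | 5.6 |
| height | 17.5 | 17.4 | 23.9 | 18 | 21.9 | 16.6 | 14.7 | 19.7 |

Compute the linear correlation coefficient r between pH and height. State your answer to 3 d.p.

0.313

n = 8, Σx = 50.6, Σy = 149.7, Σx² = 324.18, Σy² = 2863.57, Σxy = 951.87
nΣxy − ΣxΣy = 7614.96 − 7574.82 = 40.14
nΣx² − (Σx)² = 2593.44 − 2560.36 = 33.08; nΣy² − (Σy)² = 22908.56 − 22410.09 = 498.47
r = 40.14 / √(33.08 × 498.47) = 40.14 / 128.4110 ≈ 0.313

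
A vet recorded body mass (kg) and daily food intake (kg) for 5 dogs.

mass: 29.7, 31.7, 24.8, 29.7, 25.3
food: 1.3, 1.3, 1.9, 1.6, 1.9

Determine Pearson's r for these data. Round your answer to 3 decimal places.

-0.932

n = 5, Σx = 141.2, Σy = 8, Σx² = 4024.2, Σy² = 13.16, Σxy = 222.53
nΣxy − ΣxΣy = 1112.65 − 1129.6 = -16.95
nΣx² − (Σx)² = 20121 − 19937.44 = 183.56; nΣy² − (Σy)² = 65.8 − 64 = 1.8
r = -16.95 / √(183.56 × 1.8) = -16.95 / 18.1771 ≈ -0.932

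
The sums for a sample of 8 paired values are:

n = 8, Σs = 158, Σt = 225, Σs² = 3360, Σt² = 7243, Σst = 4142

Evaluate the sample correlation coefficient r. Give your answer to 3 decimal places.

r = (nΣst − ΣsΣt) / √[(nΣs² − (Σs)²)(nΣt² − (Σt)²)]
Numerator: 8×4142 − 158×225 = -2414
Denominator: √[(26880 − 24964)(57944 − 50625)] = √[1916 × 7319] = 3744.7569
r = -2414 / 3744.7569 ≈ -0.645

-0.645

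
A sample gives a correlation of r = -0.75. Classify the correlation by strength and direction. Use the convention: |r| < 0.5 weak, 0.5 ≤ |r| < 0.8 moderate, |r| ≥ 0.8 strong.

r = -0.75 < 0 so the relationship is negative.
|r| = 0.75, which falls in the moderate range.

moderate negative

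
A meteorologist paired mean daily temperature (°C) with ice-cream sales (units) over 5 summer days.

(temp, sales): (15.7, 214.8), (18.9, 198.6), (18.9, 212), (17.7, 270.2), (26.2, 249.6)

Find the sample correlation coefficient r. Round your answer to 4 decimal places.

n = 5, Σx = 97.4, Σy = 1145.2, Σx² = 1960.64, Σy² = 265833.2, Σxy = 22454.76
nΣxy − ΣxΣy = 112273.8 − 111542.48 = 731.32
nΣx² − (Σx)² = 9803.2 − 9486.76 = 316.44; nΣy² − (Σy)² = 1329166 − 1311483.04 = 17682.96
r = 731.32 / √(316.44 × 17682.96) = 731.32 / 2365.5012 ≈ 0.3092

0.3092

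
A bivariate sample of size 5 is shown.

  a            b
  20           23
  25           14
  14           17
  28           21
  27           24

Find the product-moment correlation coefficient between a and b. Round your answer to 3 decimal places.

0.274

n = 5, Σa = 114, Σb = 99, Σa² = 2734, Σb² = 2031, Σab = 2284
nΣab − ΣaΣb = 11420 − 11286 = 134
nΣa² − (Σa)² = 13670 − 12996 = 674; nΣb² − (Σb)² = 10155 − 9801 = 354
r = 134 / √(674 × 354) = 134 / 488.4629 ≈ 0.274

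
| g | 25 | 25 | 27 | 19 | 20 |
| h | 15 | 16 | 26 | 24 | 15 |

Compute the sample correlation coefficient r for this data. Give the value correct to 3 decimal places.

0.077

n = 5, Σg = 116, Σh = 96, Σg² = 2740, Σh² = 1958, Σgh = 2233
nΣgh − ΣgΣh = 11165 − 11136 = 29
nΣg² − (Σg)² = 13700 − 13456 = 244; nΣh² − (Σh)² = 9790 − 9216 = 574
r = 29 / √(244 × 574) = 29 / 374.2406 ≈ 0.077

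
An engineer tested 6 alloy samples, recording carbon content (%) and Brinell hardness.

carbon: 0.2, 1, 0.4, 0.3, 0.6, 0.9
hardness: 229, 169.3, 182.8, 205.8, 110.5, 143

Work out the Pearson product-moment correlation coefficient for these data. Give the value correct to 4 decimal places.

-0.6393

n = 6, Σx = 3.4, Σy = 1040.4, Σx² = 2.46, Σy² = 189532.22, Σxy = 544.96
nΣxy − ΣxΣy = 3269.76 − 3537.36 = -267.6
nΣx² − (Σx)² = 14.76 − 11.56 = 3.2; nΣy² − (Σy)² = 1137193.32 − 1082432.16 = 54761.16
r = -267.6 / √(3.2 × 54761.16) = -267.6 / 418.6116 ≈ -0.6393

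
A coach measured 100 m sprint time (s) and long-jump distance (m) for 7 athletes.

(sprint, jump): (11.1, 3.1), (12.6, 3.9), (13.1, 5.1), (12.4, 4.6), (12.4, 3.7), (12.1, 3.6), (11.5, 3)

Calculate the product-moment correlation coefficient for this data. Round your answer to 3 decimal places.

0.874

n = 7, Σx = 85.2, Σy = 27, Σx² = 1039.76, Σy² = 107.64, Σxy = 331.34
nΣxy − ΣxΣy = 2319.38 − 2300.4 = 18.98
nΣx² − (Σx)² = 7278.32 − 7259.04 = 19.28; nΣy² − (Σy)² = 753.48 − 729 = 24.48
r = 18.98 / √(19.28 × 24.48) = 18.98 / 21.7250 ≈ 0.874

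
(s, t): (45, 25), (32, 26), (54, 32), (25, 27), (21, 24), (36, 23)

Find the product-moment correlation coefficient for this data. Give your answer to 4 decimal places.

0.6007

n = 6, Σs = 213, Σt = 157, Σs² = 8327, Σt² = 4159, Σst = 5692
nΣst − ΣsΣt = 34152 − 33441 = 711
nΣs² − (Σs)² = 49962 − 45369 = 4593; nΣt² − (Σt)² = 24954 − 24649 = 305
r = 711 / √(4593 × 305) = 711 / 1183.5814 ≈ 0.6007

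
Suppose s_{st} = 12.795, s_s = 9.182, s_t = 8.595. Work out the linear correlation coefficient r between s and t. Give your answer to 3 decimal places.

0.162

r = Cov(s,t) / (s_s · s_t) = 12.795 / (9.182 × 8.595)
  = 12.795 / 78.9193 ≈ 0.162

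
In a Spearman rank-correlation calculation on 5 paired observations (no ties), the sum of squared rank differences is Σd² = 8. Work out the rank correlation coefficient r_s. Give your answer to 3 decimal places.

0.600

ρ = 1 − 6Σd² / [n(n²−1)] = 1 − 6×8 / (5×24)
  = 1 − 48/120 = 1 − 0.4000 ≈ 0.600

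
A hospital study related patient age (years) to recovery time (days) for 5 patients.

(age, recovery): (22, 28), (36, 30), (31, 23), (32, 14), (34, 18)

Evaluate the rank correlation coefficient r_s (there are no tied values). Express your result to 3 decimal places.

0.100

Rank age: 1, 5, 2, 3, 4
Rank recovery: 4, 5, 3, 1, 2
d = rank(age) − rank(recovery): -3, 0, -1, 2, 2; Σd² = 18
ρ = 1 − 6Σd² / [n(n²−1)] = 1 − 6×18 / (5×24) = 1 − 108/120 ≈ 0.100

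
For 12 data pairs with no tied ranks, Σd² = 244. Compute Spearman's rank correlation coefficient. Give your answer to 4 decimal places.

ρ = 1 − 6Σd² / [n(n²−1)] = 1 − 6×244 / (12×143)
  = 1 − 1464/1716 = 1 − 0.85315 ≈ 0.1469

0.1469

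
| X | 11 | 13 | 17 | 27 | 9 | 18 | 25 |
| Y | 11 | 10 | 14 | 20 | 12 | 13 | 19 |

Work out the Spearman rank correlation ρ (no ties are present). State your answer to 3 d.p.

Rank X: 2, 3, 4, 7, 1, 5, 6
Rank Y: 2, 1, 5, 7, 3, 4, 6
d = rank(X) − rank(Y): 0, 2, -1, 0, -2, 1, 0; Σd² = 10
ρ = 1 − 6Σd² / [n(n²−1)] = 1 − 6×10 / (7×48) = 1 − 60/336 ≈ 0.821

0.821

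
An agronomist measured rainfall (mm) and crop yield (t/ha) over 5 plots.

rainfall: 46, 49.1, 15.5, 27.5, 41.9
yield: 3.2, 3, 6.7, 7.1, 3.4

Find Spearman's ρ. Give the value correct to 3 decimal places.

-0.900

Rank rainfall: 4, 5, 1, 2, 3
Rank yield: 2, 1, 4, 5, 3
d = rank(rainfall) − rank(yield): 2, 4, -3, -3, 0; Σd² = 38
ρ = 1 − 6Σd² / [n(n²−1)] = 1 − 6×38 / (5×24) = 1 − 228/120 ≈ -0.900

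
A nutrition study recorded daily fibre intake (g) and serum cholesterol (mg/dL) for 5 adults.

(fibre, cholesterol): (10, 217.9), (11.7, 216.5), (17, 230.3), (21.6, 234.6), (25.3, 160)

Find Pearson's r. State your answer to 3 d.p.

n = 5, Σx = 85.6, Σy = 1059.3, Σx² = 1632.54, Σy² = 228027.91, Σxy = 17742.51
nΣxy − ΣxΣy = 88712.55 − 90676.08 = -1963.53
nΣx² − (Σx)² = 8162.7 − 7327.36 = 835.34; nΣy² − (Σy)² = 1140139.55 − 1122116.49 = 18023.06
r = -1963.53 / √(835.34 × 18023.06) = -1963.53 / 3880.1267 ≈ -0.506

-0.506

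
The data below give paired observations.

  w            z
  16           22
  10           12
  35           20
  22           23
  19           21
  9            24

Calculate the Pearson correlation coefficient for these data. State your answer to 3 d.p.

n = 6, Σw = 111, Σz = 122, Σw² = 2507, Σz² = 2574, Σwz = 2293
nΣwz − ΣwΣz = 13758 − 13542 = 216
nΣw² − (Σw)² = 15042 − 12321 = 2721; nΣz² − (Σz)² = 15444 − 14884 = 560
r = 216 / √(2721 × 560) = 216 / 1234.4067 ≈ 0.175

0.175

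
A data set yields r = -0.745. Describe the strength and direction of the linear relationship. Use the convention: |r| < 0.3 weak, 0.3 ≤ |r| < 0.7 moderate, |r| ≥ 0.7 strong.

r = -0.745 < 0 so the relationship is negative.
|r| = 0.745, which falls in the strong range.

strong negative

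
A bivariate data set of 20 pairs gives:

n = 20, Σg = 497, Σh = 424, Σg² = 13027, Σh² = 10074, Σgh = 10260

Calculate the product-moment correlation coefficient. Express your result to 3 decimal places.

-0.323

r = (nΣgh − ΣgΣh) / √[(nΣg² − (Σg)²)(nΣh² − (Σh)²)]
Numerator: 20×10260 − 497×424 = -5528
Denominator: √[(260540 − 247009)(201480 − 179776)] = √[13531 × 21704] = 17137.0016
r = -5528 / 17137.0016 ≈ -0.323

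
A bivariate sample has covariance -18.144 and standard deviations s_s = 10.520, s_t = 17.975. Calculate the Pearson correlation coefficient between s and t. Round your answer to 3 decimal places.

r = Cov(s,t) / (s_s · s_t) = -18.144 / (10.520 × 17.975)
  = -18.144 / 189.0970 ≈ -0.096

-0.096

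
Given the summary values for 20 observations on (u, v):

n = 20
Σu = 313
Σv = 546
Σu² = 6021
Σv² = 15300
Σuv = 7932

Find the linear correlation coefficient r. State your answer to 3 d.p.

-0.921

r = (nΣuv − ΣuΣv) / √[(nΣu² − (Σu)²)(nΣv² − (Σv)²)]
Numerator: 20×7932 − 313×546 = -12258
Denominator: √[(120420 − 97969)(306000 − 298116)] = √[22451 × 7884] = 13304.2731
r = -12258 / 13304.2731 ≈ -0.921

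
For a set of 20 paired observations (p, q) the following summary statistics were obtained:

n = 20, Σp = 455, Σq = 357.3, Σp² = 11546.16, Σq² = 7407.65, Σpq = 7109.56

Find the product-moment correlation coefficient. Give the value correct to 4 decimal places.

-0.9210

r = (nΣpq − ΣpΣq) / √[(nΣp² − (Σp)²)(nΣq² − (Σq)²)]
Numerator: 20×7109.56 − 455×357.3 = -20380.3
Denominator: √[(230923.2 − 207025)(148153 − 127663.29)] = √[23898.2 × 20489.71] = 22128.4249
r = -20380.3 / 22128.4249 ≈ -0.9210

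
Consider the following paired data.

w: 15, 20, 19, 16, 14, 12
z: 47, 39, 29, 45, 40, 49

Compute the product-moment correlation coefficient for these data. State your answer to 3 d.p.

n = 6, Σw = 96, Σz = 249, Σw² = 1582, Σz² = 10597, Σwz = 3904
nΣwz − ΣwΣz = 23424 − 23904 = -480
nΣw² − (Σw)² = 9492 − 9216 = 276; nΣz² − (Σz)² = 63582 − 62001 = 1581
r = -480 / √(276 × 1581) = -480 / 660.5725 ≈ -0.727

-0.727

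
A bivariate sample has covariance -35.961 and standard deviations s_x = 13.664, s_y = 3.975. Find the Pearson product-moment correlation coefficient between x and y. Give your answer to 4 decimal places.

-0.6621

r = Cov(x,y) / (s_x · s_y) = -35.961 / (13.664 × 3.975)
  = -35.961 / 54.3144 ≈ -0.6621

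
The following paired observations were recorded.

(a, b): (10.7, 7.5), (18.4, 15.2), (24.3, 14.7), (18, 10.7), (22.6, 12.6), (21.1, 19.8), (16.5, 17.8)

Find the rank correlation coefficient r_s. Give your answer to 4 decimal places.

0.2857

Rank a: 1, 4, 7, 3, 6, 5, 2
Rank b: 1, 5, 4, 2, 3, 7, 6
d = rank(a) − rank(b): 0, -1, 3, 1, 3, -2, -4; Σd² = 40
ρ = 1 − 6Σd² / [n(n²−1)] = 1 − 6×40 / (7×48) = 1 − 240/336 ≈ 0.2857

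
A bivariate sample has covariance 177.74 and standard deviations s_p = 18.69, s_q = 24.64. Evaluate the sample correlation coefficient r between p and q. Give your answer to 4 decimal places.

0.3860

r = Cov(p,q) / (s_p · s_q) = 177.74 / (18.69 × 24.64)
  = 177.74 / 460.5216 ≈ 0.3860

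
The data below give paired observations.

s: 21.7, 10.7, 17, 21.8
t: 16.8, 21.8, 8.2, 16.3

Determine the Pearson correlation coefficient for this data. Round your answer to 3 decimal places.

-0.346

n = 4, Σs = 71.2, Σt = 63.1, Σs² = 1349.62, Σt² = 1090.41, Σst = 1092.56
nΣst − ΣsΣt = 4370.24 − 4492.72 = -122.48
nΣs² − (Σs)² = 5398.48 − 5069.44 = 329.04; nΣt² − (Σt)² = 4361.64 − 3981.61 = 380.03
r = -122.48 / √(329.04 × 380.03) = -122.48 / 353.6171 ≈ -0.346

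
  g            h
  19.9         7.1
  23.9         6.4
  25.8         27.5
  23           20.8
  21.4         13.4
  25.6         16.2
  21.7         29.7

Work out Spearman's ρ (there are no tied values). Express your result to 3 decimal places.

0.286

Rank g: 1, 5, 7, 4, 2, 6, 3
Rank h: 2, 1, 6, 5, 3, 4, 7
d = rank(g) − rank(h): -1, 4, 1, -1, -1, 2, -4; Σd² = 40
ρ = 1 − 6Σd² / [n(n²−1)] = 1 − 6×40 / (7×48) = 1 − 240/336 ≈ 0.286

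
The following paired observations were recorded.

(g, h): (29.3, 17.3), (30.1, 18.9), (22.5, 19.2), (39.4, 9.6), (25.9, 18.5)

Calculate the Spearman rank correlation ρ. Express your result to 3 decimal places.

-0.700

Rank g: 3, 4, 1, 5, 2
Rank h: 2, 4, 5, 1, 3
d = rank(g) − rank(h): 1, 0, -4, 4, -1; Σd² = 34
ρ = 1 − 6Σd² / [n(n²−1)] = 1 − 6×34 / (5×24) = 1 − 204/120 ≈ -0.700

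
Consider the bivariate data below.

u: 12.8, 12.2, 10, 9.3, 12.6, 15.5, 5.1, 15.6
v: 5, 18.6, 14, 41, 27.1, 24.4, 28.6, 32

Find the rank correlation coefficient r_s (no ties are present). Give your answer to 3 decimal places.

Rank u: 6, 4, 3, 2, 5, 7, 1, 8
Rank v: 1, 3, 2, 8, 5, 4, 6, 7
d = rank(u) − rank(v): 5, 1, 1, -6, 0, 3, -5, 1; Σd² = 98
ρ = 1 − 6Σd² / [n(n²−1)] = 1 − 6×98 / (8×63) = 1 − 588/504 ≈ -0.167

-0.167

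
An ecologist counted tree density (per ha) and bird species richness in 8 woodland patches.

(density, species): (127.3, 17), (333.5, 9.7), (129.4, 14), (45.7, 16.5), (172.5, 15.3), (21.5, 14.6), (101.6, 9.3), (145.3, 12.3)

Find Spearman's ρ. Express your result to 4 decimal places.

Rank density: 4, 8, 5, 2, 7, 1, 3, 6
Rank species: 8, 2, 4, 7, 6, 5, 1, 3
d = rank(density) − rank(species): -4, 6, 1, -5, 1, -4, 2, 3; Σd² = 108
ρ = 1 − 6Σd² / [n(n²−1)] = 1 − 6×108 / (8×63) = 1 − 648/504 ≈ -0.2857

-0.2857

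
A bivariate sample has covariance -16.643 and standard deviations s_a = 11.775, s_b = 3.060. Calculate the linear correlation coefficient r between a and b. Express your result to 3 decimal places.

-0.462

r = Cov(a,b) / (s_a · s_b) = -16.643 / (11.775 × 3.060)
  = -16.643 / 36.0315 ≈ -0.462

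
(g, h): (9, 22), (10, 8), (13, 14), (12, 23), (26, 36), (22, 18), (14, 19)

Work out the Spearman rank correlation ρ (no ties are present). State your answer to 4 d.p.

0.2857

Rank g: 1, 2, 4, 3, 7, 6, 5
Rank h: 5, 1, 2, 6, 7, 3, 4
d = rank(g) − rank(h): -4, 1, 2, -3, 0, 3, 1; Σd² = 40
ρ = 1 − 6Σd² / [n(n²−1)] = 1 − 6×40 / (7×48) = 1 − 240/336 ≈ 0.2857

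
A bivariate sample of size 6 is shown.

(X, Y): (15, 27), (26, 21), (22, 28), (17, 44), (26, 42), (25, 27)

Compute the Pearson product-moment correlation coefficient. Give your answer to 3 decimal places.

n = 6, ΣX = 131, ΣY = 189, ΣX² = 2975, ΣY² = 6383, ΣXY = 4082
nΣXY − ΣXΣY = 24492 − 24759 = -267
nΣX² − (ΣX)² = 17850 − 17161 = 689; nΣY² − (ΣY)² = 38298 − 35721 = 2577
r = -267 / √(689 × 2577) = -267 / 1332.4988 ≈ -0.200

-0.200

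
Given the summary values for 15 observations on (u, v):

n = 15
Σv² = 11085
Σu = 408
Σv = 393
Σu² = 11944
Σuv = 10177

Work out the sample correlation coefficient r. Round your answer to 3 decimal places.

r = (nΣuv − ΣuΣv) / √[(nΣu² − (Σu)²)(nΣv² − (Σv)²)]
Numerator: 15×10177 − 408×393 = -7689
Denominator: √[(179160 − 166464)(166275 − 154449)] = √[12696 × 11826] = 12253.2810
r = -7689 / 12253.2810 ≈ -0.628

-0.628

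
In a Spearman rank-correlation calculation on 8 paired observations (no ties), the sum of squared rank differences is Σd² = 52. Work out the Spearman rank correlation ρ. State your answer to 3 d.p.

0.381

ρ = 1 − 6Σd² / [n(n²−1)] = 1 − 6×52 / (8×63)
  = 1 − 312/504 = 1 − 0.6190 ≈ 0.381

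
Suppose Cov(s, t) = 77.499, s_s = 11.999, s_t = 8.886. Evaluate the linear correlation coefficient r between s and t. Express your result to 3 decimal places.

0.727

r = Cov(s,t) / (s_s · s_t) = 77.499 / (11.999 × 8.886)
  = 77.499 / 106.6231 ≈ 0.727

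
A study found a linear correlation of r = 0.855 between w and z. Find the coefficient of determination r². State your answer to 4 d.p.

r² = (0.855)² = 0.7310

0.7310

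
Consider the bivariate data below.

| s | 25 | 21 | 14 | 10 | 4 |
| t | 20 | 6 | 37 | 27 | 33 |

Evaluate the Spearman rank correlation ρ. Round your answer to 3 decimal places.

-0.600

Rank s: 5, 4, 3, 2, 1
Rank t: 2, 1, 5, 3, 4
d = rank(s) − rank(t): 3, 3, -2, -1, -3; Σd² = 32
ρ = 1 − 6Σd² / [n(n²−1)] = 1 − 6×32 / (5×24) = 1 − 192/120 ≈ -0.600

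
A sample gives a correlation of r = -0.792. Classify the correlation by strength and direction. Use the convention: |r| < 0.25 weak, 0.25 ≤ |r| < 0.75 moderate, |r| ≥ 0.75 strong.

strong negative

r = -0.792 < 0 so the relationship is negative.
|r| = 0.792, which falls in the strong range.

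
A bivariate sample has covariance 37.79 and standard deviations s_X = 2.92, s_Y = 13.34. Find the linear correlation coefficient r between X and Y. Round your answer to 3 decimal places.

r = Cov(X,Y) / (s_X · s_Y) = 37.79 / (2.92 × 13.34)
  = 37.79 / 38.9528 ≈ 0.970

0.970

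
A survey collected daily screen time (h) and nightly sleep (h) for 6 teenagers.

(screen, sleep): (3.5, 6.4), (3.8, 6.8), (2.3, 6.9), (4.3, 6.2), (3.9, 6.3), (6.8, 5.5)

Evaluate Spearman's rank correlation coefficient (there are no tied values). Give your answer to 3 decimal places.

-0.943

Rank screen: 2, 3, 1, 5, 4, 6
Rank sleep: 4, 5, 6, 2, 3, 1
d = rank(screen) − rank(sleep): -2, -2, -5, 3, 1, 5; Σd² = 68
ρ = 1 − 6Σd² / [n(n²−1)] = 1 − 6×68 / (6×35) = 1 − 408/210 ≈ -0.943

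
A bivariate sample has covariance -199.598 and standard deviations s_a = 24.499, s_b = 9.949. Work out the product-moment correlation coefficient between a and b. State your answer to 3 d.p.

-0.819

r = Cov(a,b) / (s_a · s_b) = -199.598 / (24.499 × 9.949)
  = -199.598 / 243.7406 ≈ -0.819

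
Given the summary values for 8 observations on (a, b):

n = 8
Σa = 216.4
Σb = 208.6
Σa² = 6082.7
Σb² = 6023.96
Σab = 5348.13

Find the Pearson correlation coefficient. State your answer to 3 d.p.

-0.805

r = (nΣab − ΣaΣb) / √[(nΣa² − (Σa)²)(nΣb² − (Σb)²)]
Numerator: 8×5348.13 − 216.4×208.6 = -2356
Denominator: √[(48661.6 − 46828.96)(48191.68 − 43513.96)] = √[1832.64 × 4677.72] = 2927.8963
r = -2356 / 2927.8963 ≈ -0.805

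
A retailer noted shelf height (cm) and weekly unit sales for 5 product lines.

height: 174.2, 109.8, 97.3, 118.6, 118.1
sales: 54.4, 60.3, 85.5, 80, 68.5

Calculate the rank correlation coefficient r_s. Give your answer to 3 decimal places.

Rank height: 5, 2, 1, 4, 3
Rank sales: 1, 2, 5, 4, 3
d = rank(height) − rank(sales): 4, 0, -4, 0, 0; Σd² = 32
ρ = 1 − 6Σd² / [n(n²−1)] = 1 − 6×32 / (5×24) = 1 − 192/120 ≈ -0.600

-0.600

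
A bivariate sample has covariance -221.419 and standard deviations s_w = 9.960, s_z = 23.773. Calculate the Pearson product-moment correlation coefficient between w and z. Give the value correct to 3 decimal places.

-0.935

r = Cov(w,z) / (s_w · s_z) = -221.419 / (9.960 × 23.773)
  = -221.419 / 236.7791 ≈ -0.935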